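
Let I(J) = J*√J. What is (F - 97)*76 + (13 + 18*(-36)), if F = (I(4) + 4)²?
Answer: 2937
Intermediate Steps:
I(J) = J^(3/2)
F = 144 (F = (4^(3/2) + 4)² = (8 + 4)² = 12² = 144)
(F - 97)*76 + (13 + 18*(-36)) = (144 - 97)*76 + (13 + 18*(-36)) = 47*76 + (13 - 648) = 3572 - 635 = 2937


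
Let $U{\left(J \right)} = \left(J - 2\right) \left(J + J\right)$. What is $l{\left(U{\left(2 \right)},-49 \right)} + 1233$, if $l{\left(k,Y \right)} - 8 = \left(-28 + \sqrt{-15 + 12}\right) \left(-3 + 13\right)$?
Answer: $961 + 10 i \sqrt{3} \approx 961.0 + 17.32 i$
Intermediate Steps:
$U{\left(J \right)} = 2 J \left(-2 + J\right)$ ($U{\left(J \right)} = \left(-2 + J\right) 2 J = 2 J \left(-2 + J\right)$)
$l{\left(k,Y \right)} = -272 + 10 i \sqrt{3}$ ($l{\left(k,Y \right)} = 8 + \left(-28 + \sqrt{-15 + 12}\right) \left(-3 + 13\right) = 8 + \left(-28 + \sqrt{-3}\right) 10 = 8 + \left(-28 + i \sqrt{3}\right) 10 = 8 - \left(280 - 10 i \sqrt{3}\right) = -272 + 10 i \sqrt{3}$)
$l{\left(U{\left(2 \right)},-49 \right)} + 1233 = \left(-272 + 10 i \sqrt{3}\right) + 1233 = 961 + 10 i \sqrt{3}$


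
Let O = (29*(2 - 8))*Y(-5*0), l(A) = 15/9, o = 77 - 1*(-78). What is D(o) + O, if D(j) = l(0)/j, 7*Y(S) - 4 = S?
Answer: -64721/651 ≈ -99.418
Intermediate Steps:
o = 155 (o = 77 + 78 = 155)
l(A) = 5/3 (l(A) = 15*(⅑) = 5/3)
Y(S) = 4/7 + S/7
D(j) = 5/(3*j)
O = -696/7 (O = (29*(2 - 8))*(4/7 + (-5*0)/7) = (29*(-6))*(4/7 + (⅐)*0) = -174*(4/7 + 0) = -174*4/7 = -696/7 ≈ -99.429)
D(o) + O = (5/3)/155 - 696/7 = (5/3)*(1/155) - 696/7 = 1/93 - 696/7 = -64721/651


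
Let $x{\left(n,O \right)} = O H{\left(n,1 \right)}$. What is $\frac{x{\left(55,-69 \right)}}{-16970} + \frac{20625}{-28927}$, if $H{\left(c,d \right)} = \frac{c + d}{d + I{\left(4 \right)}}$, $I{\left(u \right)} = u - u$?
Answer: $- \frac{119116161}{245445595} \approx -0.48531$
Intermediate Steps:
$I{\left(u \right)} = 0$
$H{\left(c,d \right)} = \frac{c + d}{d}$ ($H{\left(c,d \right)} = \frac{c + d}{d + 0} = \frac{c + d}{d}$)
$x{\left(n,O \right)} = O \left(1 + n\right)$ ($x{\left(n,O \right)} = O \frac{n + 1}{1} = O 1 \left(1 + n\right) = O \left(1 + n\right)$)
$\frac{x{\left(55,-69 \right)}}{-16970} + \frac{20625}{-28927} = \frac{\left(-69\right) \left(1 + 55\right)}{-16970} + \frac{20625}{-28927} = \left(-69\right) 56 \left(- \frac{1}{16970}\right) + 20625 \left(- \frac{1}{28927}\right) = \left(-3864\right) \left(- \frac{1}{16970}\right) - \frac{20625}{28927} = \frac{1932}{8485} - \frac{20625}{28927} = - \frac{119116161}{245445595}$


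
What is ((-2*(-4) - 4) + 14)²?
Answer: 324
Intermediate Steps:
((-2*(-4) - 4) + 14)² = ((8 - 4) + 14)² = (4 + 14)² = 18² = 324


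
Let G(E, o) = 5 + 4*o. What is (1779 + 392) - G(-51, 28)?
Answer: 2054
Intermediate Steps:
(1779 + 392) - G(-51, 28) = (1779 + 392) - (5 + 4*28) = 2171 - (5 + 112) = 2171 - 1*117 = 2171 - 117 = 2054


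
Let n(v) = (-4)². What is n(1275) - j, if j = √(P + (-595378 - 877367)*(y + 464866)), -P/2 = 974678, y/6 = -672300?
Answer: 16 - √5256127754474 ≈ -2.2926e+6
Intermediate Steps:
y = -4033800 (y = 6*(-672300) = -4033800)
n(v) = 16
P = -1949356 (P = -2*974678 = -1949356)
j = √5256127754474 (j = √(-1949356 + (-595378 - 877367)*(-4033800 + 464866)) = √(-1949356 - 1472745*(-3568934)) = √(-1949356 + 5256129703830) = √5256127754474 ≈ 2.2926e+6)
n(1275) - j = 16 - √5256127754474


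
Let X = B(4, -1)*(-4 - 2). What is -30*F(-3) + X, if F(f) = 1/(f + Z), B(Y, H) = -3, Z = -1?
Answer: 51/2 ≈ 25.500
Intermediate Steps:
F(f) = 1/(-1 + f) (F(f) = 1/(f - 1) = 1/(-1 + f))
X = 18 (X = -3*(-4 - 2) = -3*(-6) = 18)
-30*F(-3) + X = -30/(-1 - 3) + 18 = -30/(-4) + 18 = -30*(-¼) + 18 = 15/2 + 18 = 51/2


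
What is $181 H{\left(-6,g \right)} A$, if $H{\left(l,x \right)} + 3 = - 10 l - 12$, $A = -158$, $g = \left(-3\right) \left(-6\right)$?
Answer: $-1286910$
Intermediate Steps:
$g = 18$
$H{\left(l,x \right)} = -15 - 10 l$ ($H{\left(l,x \right)} = -3 - \left(12 + 10 l\right) = -15 - 10 l$)
$181 H{\left(-6,g \right)} A = 181 \left(-15 - -60\right) \left(-158\right) = 181 \left(-15 + 60\right) \left(-158\right) = 181 \cdot 45 \left(-158\right) = 8145 \left(-158\right) = -1286910$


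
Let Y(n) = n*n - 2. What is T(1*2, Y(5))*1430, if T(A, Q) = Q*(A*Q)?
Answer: 1512940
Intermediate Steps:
Y(n) = -2 + n**2 (Y(n) = n**2 - 2 = -2 + n**2)
T(A, Q) = A*Q**2
T(1*2, Y(5))*1430 = ((1*2)*(-2 + 5**2)**2)*1430 = (2*(-2 + 25)**2)*1430 = (2*23**2)*1430 = (2*529)*1430 = 1058*1430 = 1512940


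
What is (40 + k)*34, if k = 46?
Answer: 2924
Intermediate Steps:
(40 + k)*34 = (40 + 46)*34 = 86*34 = 2924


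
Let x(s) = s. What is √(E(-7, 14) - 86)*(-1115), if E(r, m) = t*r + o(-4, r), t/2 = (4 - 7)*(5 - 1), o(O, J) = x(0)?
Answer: -1115*√82 ≈ -10097.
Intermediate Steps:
o(O, J) = 0
t = -24 (t = 2*((4 - 7)*(5 - 1)) = 2*(-3*4) = 2*(-12) = -24)
E(r, m) = -24*r (E(r, m) = -24*r + 0 = -24*r)
√(E(-7, 14) - 86)*(-1115) = √(-24*(-7) - 86)*(-1115) = √(168 - 86)*(-1115) = √82*(-1115) = -1115*√82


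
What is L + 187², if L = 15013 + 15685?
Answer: 65667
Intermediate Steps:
L = 30698
L + 187² = 30698 + 187² = 30698 + 34969 = 65667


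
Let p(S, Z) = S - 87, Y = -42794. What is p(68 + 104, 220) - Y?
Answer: 42879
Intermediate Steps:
p(S, Z) = -87 + S
p(68 + 104, 220) - Y = (-87 + (68 + 104)) - 1*(-42794) = (-87 + 172) + 42794 = 85 + 42794 = 42879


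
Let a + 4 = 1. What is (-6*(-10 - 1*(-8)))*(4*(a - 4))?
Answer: -336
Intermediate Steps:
a = -3 (a = -4 + 1 = -3)
(-6*(-10 - 1*(-8)))*(4*(a - 4)) = (-6*(-10 - 1*(-8)))*(4*(-3 - 4)) = (-6*(-10 + 8))*(4*(-7)) = -6*(-2)*(-28) = 12*(-28) = -336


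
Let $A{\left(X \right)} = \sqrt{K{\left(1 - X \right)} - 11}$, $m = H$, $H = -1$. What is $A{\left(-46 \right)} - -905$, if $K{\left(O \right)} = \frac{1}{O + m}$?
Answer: $905 + \frac{i \sqrt{23230}}{46} \approx 905.0 + 3.3133 i$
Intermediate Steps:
$m = -1$
$K{\left(O \right)} = \frac{1}{-1 + O}$ ($K{\left(O \right)} = \frac{1}{O - 1} = \frac{1}{-1 + O}$)
$A{\left(X \right)} = \sqrt{-11 - \frac{1}{X}}$ ($A{\left(X \right)} = \sqrt{\frac{1}{-1 - \left(-1 + X\right)} - 11} = \sqrt{\frac{1}{\left(-1\right) X} - 11} = \sqrt{- \frac{1}{X} - 11} = \sqrt{-11 - \frac{1}{X}}$)
$A{\left(-46 \right)} - -905 = \sqrt{-11 - \frac{1}{-46}} - -905 = \sqrt{-11 - - \frac{1}{46}} + 905 = \sqrt{-11 + \frac{1}{46}} + 905 = \sqrt{- \frac{505}{46}} + 905 = \frac{i \sqrt{23230}}{46} + 905 = 905 + \frac{i \sqrt{23230}}{46}$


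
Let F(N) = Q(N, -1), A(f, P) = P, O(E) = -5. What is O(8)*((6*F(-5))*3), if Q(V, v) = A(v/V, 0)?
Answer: 0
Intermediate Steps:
Q(V, v) = 0
F(N) = 0
O(8)*((6*F(-5))*3) = -5*6*0*3 = -0*3 = -5*0 = 0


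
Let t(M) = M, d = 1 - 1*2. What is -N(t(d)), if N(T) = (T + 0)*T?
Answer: -1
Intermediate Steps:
d = -1 (d = 1 - 2 = -1)
N(T) = T² (N(T) = T*T = T²)
-N(t(d)) = -1*(-1)² = -1*1 = -1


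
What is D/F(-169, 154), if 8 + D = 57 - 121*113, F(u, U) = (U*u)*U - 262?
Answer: 6812/2004133 ≈ 0.0033990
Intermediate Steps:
F(u, U) = -262 + u*U**2 (F(u, U) = u*U**2 - 262 = -262 + u*U**2)
D = -13624 (D = -8 + (57 - 121*113) = -8 + (57 - 13673) = -8 - 13616 = -13624)
D/F(-169, 154) = -13624/(-262 - 169*154**2) = -13624/(-262 - 169*23716) = -13624/(-262 - 4008004) = -13624/(-4008266) = -13624*(-1/4008266) = 6812/2004133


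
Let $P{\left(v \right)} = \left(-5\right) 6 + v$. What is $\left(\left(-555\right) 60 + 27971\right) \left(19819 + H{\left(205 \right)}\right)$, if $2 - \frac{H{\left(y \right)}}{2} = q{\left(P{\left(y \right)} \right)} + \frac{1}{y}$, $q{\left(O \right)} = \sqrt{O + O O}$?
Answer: $- \frac{21655526577}{205} + 213160 \sqrt{77} \approx -1.0377 \cdot 10^{8}$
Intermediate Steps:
$P{\left(v \right)} = -30 + v$
$q{\left(O \right)} = \sqrt{O + O^{2}}$
$H{\left(y \right)} = 4 - \frac{2}{y} - 2 \sqrt{\left(-30 + y\right) \left(-29 + y\right)}$ ($H{\left(y \right)} = 4 - 2 \left(\sqrt{\left(-30 + y\right) \left(1 + \left(-30 + y\right)\right)} + \frac{1}{y}\right) = 4 - 2 \left(\sqrt{\left(-30 + y\right) \left(-29 + y\right)} + \frac{1}{y}\right) = 4 - 2 \left(\frac{1}{y} + \sqrt{\left(-30 + y\right) \left(-29 + y\right)}\right) = 4 - \left(\frac{2}{y} + 2 \sqrt{\left(-30 + y\right) \left(-29 + y\right)}\right) = 4 - \frac{2}{y} - 2 \sqrt{\left(-30 + y\right) \left(-29 + y\right)}$)
$\left(\left(-555\right) 60 + 27971\right) \left(19819 + H{\left(205 \right)}\right) = \left(\left(-555\right) 60 + 27971\right) \left(19819 + \frac{2 \left(-1 + 205 \left(2 - \sqrt{\left(-30 + 205\right) \left(-29 + 205\right)}\right)\right)}{205}\right) = \left(-33300 + 27971\right) \left(19819 + 2 \cdot \frac{1}{205} \left(-1 + 205 \left(2 - \sqrt{175 \cdot 176}\right)\right)\right) = - 5329 \left(19819 + 2 \cdot \frac{1}{205} \left(-1 + 205 \left(2 - \sqrt{30800}\right)\right)\right) = - 5329 \left(19819 + 2 \cdot \frac{1}{205} \left(-1 + 205 \left(2 - 20 \sqrt{77}\right)\right)\right) = - 5329 \left(19819 + 2 \cdot \frac{1}{205} \left(-1 + \left(410 - 4100 \sqrt{77}\right)\right)\right) = - 5329 \left(19819 + 2 \cdot \frac{1}{205} \left(409 - 4100 \sqrt{77}\right)\right) = - 5329 \left(19819 + \left(\frac{818}{205} - 40 \sqrt{77}\right)\right) = - 5329 \left(\frac{4063713}{205} - 40 \sqrt{77}\right) = - \frac{21655526577}{205} + 213160 \sqrt{77}$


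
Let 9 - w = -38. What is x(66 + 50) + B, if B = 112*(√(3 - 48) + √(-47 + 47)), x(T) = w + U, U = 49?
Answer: 96 + 336*I*√5 ≈ 96.0 + 751.32*I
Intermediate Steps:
w = 47 (w = 9 - 1*(-38) = 9 + 38 = 47)
x(T) = 96 (x(T) = 47 + 49 = 96)
B = 336*I*√5 (B = 112*(√(-45) + √0) = 112*(3*I*√5 + 0) = 112*(3*I*√5) = 336*I*√5 ≈ 751.32*I)
x(66 + 50) + B = 96 + 336*I*√5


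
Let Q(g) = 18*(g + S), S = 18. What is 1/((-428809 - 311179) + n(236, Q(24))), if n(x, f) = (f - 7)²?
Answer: -1/178987 ≈ -5.5870e-6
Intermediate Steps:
Q(g) = 324 + 18*g (Q(g) = 18*(g + 18) = 18*(18 + g) = 324 + 18*g)
n(x, f) = (-7 + f)²
1/((-428809 - 311179) + n(236, Q(24))) = 1/((-428809 - 311179) + (-7 + (324 + 18*24))²) = 1/(-739988 + (-7 + (324 + 432))²) = 1/(-739988 + (-7 + 756)²) = 1/(-739988 + 749²) = 1/(-739988 + 561001) = 1/(-178987) = -1/178987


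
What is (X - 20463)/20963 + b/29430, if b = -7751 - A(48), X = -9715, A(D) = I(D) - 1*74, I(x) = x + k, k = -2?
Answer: -1050035789/616941090 ≈ -1.7020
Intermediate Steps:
I(x) = -2 + x (I(x) = x - 2 = -2 + x)
A(D) = -76 + D (A(D) = (-2 + D) - 1*74 = (-2 + D) - 74 = -76 + D)
b = -7723 (b = -7751 - (-76 + 48) = -7751 - 1*(-28) = -7751 + 28 = -7723)
(X - 20463)/20963 + b/29430 = (-9715 - 20463)/20963 - 7723/29430 = -30178*1/20963 - 7723*1/29430 = -30178/20963 - 7723/29430 = -1050035789/616941090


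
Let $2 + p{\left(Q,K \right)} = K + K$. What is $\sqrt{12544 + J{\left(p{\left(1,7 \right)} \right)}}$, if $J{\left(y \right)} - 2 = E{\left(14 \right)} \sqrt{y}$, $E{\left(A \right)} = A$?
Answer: $\sqrt{12546 + 28 \sqrt{3}} \approx 112.23$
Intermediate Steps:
$p{\left(Q,K \right)} = -2 + 2 K$ ($p{\left(Q,K \right)} = -2 + \left(K + K\right) = -2 + 2 K$)
$J{\left(y \right)} = 2 + 14 \sqrt{y}$
$\sqrt{12544 + J{\left(p{\left(1,7 \right)} \right)}} = \sqrt{12544 + \left(2 + 14 \sqrt{-2 + 2 \cdot 7}\right)} = \sqrt{12544 + \left(2 + 14 \sqrt{-2 + 14}\right)} = \sqrt{12544 + \left(2 + 14 \sqrt{12}\right)} = \sqrt{12544 + \left(2 + 14 \cdot 2 \sqrt{3}\right)} = \sqrt{12544 + \left(2 + 28 \sqrt{3}\right)} = \sqrt{12546 + 28 \sqrt{3}}$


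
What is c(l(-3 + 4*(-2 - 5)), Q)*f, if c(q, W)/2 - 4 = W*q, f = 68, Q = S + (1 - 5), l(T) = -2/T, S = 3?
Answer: 16592/31 ≈ 535.23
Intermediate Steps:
Q = -1 (Q = 3 + (1 - 5) = 3 - 4 = -1)
c(q, W) = 8 + 2*W*q (c(q, W) = 8 + 2*(W*q) = 8 + 2*W*q)
c(l(-3 + 4*(-2 - 5)), Q)*f = (8 + 2*(-1)*(-2/(-3 + 4*(-2 - 5))))*68 = (8 + 2*(-1)*(-2/(-3 + 4*(-7))))*68 = (8 + 2*(-1)*(-2/(-3 - 28)))*68 = (8 + 2*(-1)*(-2/(-31)))*68 = (8 + 2*(-1)*(-2*(-1/31)))*68 = (8 + 2*(-1)*(2/31))*68 = (8 - 4/31)*68 = (244/31)*68 = 16592/31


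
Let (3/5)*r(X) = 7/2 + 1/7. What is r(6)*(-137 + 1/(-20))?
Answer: -46597/56 ≈ -832.09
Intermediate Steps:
r(X) = 85/14 (r(X) = 5*(7/2 + 1/7)/3 = 5*(7*(½) + 1*(⅐))/3 = 5*(7/2 + ⅐)/3 = (5/3)*(51/14) = 85/14)
r(6)*(-137 + 1/(-20)) = 85*(-137 + 1/(-20))/14 = 85*(-137 - 1/20)/14 = (85/14)*(-2741/20) = -46597/56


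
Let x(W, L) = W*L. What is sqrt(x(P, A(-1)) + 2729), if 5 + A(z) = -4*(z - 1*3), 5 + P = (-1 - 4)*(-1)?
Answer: sqrt(2729) ≈ 52.240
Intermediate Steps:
P = 0 (P = -5 + (-1 - 4)*(-1) = -5 - 5*(-1) = -5 + 5 = 0)
A(z) = 7 - 4*z (A(z) = -5 - 4*(z - 1*3) = -5 - 4*(z - 3) = -5 - 4*(-3 + z) = -5 + (12 - 4*z) = 7 - 4*z)
x(W, L) = L*W
sqrt(x(P, A(-1)) + 2729) = sqrt((7 - 4*(-1))*0 + 2729) = sqrt((7 + 4)*0 + 2729) = sqrt(11*0 + 2729) = sqrt(0 + 2729) = sqrt(2729)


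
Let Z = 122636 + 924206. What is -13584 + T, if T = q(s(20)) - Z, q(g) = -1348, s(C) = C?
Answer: -1061774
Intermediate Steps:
Z = 1046842
T = -1048190 (T = -1348 - 1*1046842 = -1348 - 1046842 = -1048190)
-13584 + T = -13584 - 1048190 = -1061774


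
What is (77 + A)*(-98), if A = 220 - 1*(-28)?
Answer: -31850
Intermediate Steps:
A = 248 (A = 220 + 28 = 248)
(77 + A)*(-98) = (77 + 248)*(-98) = 325*(-98) = -31850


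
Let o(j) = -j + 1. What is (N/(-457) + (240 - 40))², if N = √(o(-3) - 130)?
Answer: 8353959874/208849 - 1200*I*√14/457 ≈ 40000.0 - 9.8249*I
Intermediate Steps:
o(j) = 1 - j
N = 3*I*√14 (N = √((1 - 1*(-3)) - 130) = √((1 + 3) - 130) = √(4 - 130) = √(-126) = 3*I*√14 ≈ 11.225*I)
(N/(-457) + (240 - 40))² = ((3*I*√14)/(-457) + (240 - 40))² = ((3*I*√14)*(-1/457) + 200)² = (-3*I*√14/457 + 200)² = (200 - 3*I*√14/457)²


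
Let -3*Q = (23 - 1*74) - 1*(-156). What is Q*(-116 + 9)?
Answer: 3745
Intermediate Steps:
Q = -35 (Q = -((23 - 1*74) - 1*(-156))/3 = -((23 - 74) + 156)/3 = -(-51 + 156)/3 = -1/3*105 = -35)
Q*(-116 + 9) = -35*(-116 + 9) = -35*(-107) = 3745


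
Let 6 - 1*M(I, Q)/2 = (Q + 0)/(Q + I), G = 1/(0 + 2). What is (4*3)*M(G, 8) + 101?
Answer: 3781/17 ≈ 222.41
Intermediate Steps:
G = ½ (G = 1/2 = ½ ≈ 0.50000)
M(I, Q) = 12 - 2*Q/(I + Q) (M(I, Q) = 12 - 2*(Q + 0)/(Q + I) = 12 - 2*Q/(I + Q))
(4*3)*M(G, 8) + 101 = (4*3)*(2*(5*8 + 6*(½))/(½ + 8)) + 101 = 12*(2*(40 + 3)/(17/2)) + 101 = 12*(2*(2/17)*43) + 101 = 12*(172/17) + 101 = 2064/17 + 101 = 3781/17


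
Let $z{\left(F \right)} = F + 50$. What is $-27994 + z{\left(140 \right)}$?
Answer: $-27804$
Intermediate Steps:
$z{\left(F \right)} = 50 + F$
$-27994 + z{\left(140 \right)} = -27994 + \left(50 + 140\right) = -27994 + 190 = -27804$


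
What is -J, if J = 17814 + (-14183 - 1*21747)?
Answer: 18116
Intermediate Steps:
J = -18116 (J = 17814 + (-14183 - 21747) = 17814 - 35930 = -18116)
-J = -1*(-18116) = 18116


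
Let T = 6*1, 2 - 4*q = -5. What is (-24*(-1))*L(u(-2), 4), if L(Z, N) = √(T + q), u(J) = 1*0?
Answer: 12*√31 ≈ 66.813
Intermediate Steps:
q = 7/4 (q = ½ - ¼*(-5) = ½ + 5/4 = 7/4 ≈ 1.7500)
u(J) = 0
T = 6
L(Z, N) = √31/2 (L(Z, N) = √(6 + 7/4) = √(31/4) = √31/2)
(-24*(-1))*L(u(-2), 4) = (-24*(-1))*(√31/2) = 24*(√31/2) = 12*√31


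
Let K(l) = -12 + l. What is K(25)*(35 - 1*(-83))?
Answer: 1534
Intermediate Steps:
K(25)*(35 - 1*(-83)) = (-12 + 25)*(35 - 1*(-83)) = 13*(35 + 83) = 13*118 = 1534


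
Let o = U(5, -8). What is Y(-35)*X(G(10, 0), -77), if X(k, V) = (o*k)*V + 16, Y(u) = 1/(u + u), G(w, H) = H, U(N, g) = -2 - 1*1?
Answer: -8/35 ≈ -0.22857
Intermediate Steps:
U(N, g) = -3 (U(N, g) = -2 - 1 = -3)
o = -3
Y(u) = 1/(2*u)
X(k, V) = 16 - 3*V*k (X(k, V) = (-3*k)*V + 16 = -3*V*k + 16 = 16 - 3*V*k)
Y(-35)*X(G(10, 0), -77) = ((½)/(-35))*(16 - 3*(-77)*0) = ((½)*(-1/35))*(16 + 0) = -1/70*16 = -8/35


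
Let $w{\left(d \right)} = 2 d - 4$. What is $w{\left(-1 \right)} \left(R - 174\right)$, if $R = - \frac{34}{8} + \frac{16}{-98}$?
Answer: $\frac{104907}{98} \approx 1070.5$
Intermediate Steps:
$w{\left(d \right)} = -4 + 2 d$
$R = - \frac{865}{196}$ ($R = \left(-34\right) \frac{1}{8} + 16 \left(- \frac{1}{98}\right) = - \frac{17}{4} - \frac{8}{49} = - \frac{865}{196} \approx -4.4133$)
$w{\left(-1 \right)} \left(R - 174\right) = \left(-4 + 2 \left(-1\right)\right) \left(- \frac{865}{196} - 174\right) = \left(-4 - 2\right) \left(- \frac{34969}{196}\right) = \left(-6\right) \left(- \frac{34969}{196}\right) = \frac{104907}{98}$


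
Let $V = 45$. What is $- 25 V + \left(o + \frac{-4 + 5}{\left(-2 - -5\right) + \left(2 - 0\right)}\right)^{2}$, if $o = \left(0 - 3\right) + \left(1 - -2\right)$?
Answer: $- \frac{28124}{25} \approx -1125.0$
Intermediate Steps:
$o = 0$ ($o = -3 + \left(1 + 2\right) = -3 + 3 = 0$)
$- 25 V + \left(o + \frac{-4 + 5}{\left(-2 - -5\right) + \left(2 - 0\right)}\right)^{2} = \left(-25\right) 45 + \left(0 + \frac{-4 + 5}{\left(-2 - -5\right) + \left(2 - 0\right)}\right)^{2} = -1125 + \left(0 + 1 \frac{1}{\left(-2 + 5\right) + \left(2 + 0\right)}\right)^{2} = -1125 + \left(0 + 1 \frac{1}{3 + 2}\right)^{2} = -1125 + \left(0 + 1 \cdot \frac{1}{5}\right)^{2} = -1125 + \left(0 + \frac{1}{5}\right)^{2} = -1125 + \left(\frac{1}{5}\right)^{2} = -1125 + \frac{1}{25} = - \frac{28124}{25}$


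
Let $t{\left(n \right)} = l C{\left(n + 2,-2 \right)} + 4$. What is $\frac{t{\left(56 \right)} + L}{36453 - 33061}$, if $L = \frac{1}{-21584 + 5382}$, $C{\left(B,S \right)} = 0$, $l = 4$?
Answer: $\frac{64807}{54957184} \approx 0.0011792$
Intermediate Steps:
$L = - \frac{1}{16202}$ ($L = \frac{1}{-16202} = - \frac{1}{16202} \approx -6.1721 \cdot 10^{-5}$)
$t{\left(n \right)} = 4$ ($t{\left(n \right)} = 4 \cdot 0 + 4 = 0 + 4 = 4$)
$\frac{t{\left(56 \right)} + L}{36453 - 33061} = \frac{4 - \frac{1}{16202}}{36453 - 33061} = \frac{64807}{16202 \cdot 3392} = \frac{64807}{16202} \cdot \frac{1}{3392} = \frac{64807}{54957184}$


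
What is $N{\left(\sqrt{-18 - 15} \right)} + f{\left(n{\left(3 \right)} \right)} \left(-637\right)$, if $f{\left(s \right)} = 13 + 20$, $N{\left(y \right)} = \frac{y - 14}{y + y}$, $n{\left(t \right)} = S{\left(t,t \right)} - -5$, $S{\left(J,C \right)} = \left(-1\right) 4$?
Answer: $- \frac{42041}{2} + \frac{7 i \sqrt{33}}{33} \approx -21021.0 + 1.2185 i$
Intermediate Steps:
$S{\left(J,C \right)} = -4$
$n{\left(t \right)} = 1$ ($n{\left(t \right)} = -4 - -5 = -4 + 5 = 1$)
$N{\left(y \right)} = \frac{-14 + y}{2 y}$
$f{\left(s \right)} = 33$
$N{\left(\sqrt{-18 - 15} \right)} + f{\left(n{\left(3 \right)} \right)} \left(-637\right) = \frac{-14 + \sqrt{-18 - 15}}{2 \sqrt{-18 - 15}} + 33 \left(-637\right) = \frac{-14 + \sqrt{-33}}{2 \sqrt{-33}} - 21021 = \frac{-14 + i \sqrt{33}}{2 i \sqrt{33}} - 21021 = \frac{- \frac{i \sqrt{33}}{33} \left(-14 + i \sqrt{33}\right)}{2} - 21021 = - \frac{i \sqrt{33} \left(-14 + i \sqrt{33}\right)}{66} - 21021 = -21021 - \frac{i \sqrt{33} \left(-14 + i \sqrt{33}\right)}{66}$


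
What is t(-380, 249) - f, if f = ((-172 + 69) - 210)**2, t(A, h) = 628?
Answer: -97341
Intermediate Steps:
f = 97969 (f = (-103 - 210)**2 = (-313)**2 = 97969)
t(-380, 249) - f = 628 - 1*97969 = 628 - 97969 = -97341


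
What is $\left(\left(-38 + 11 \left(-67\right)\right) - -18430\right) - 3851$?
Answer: $13804$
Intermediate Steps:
$\left(\left(-38 + 11 \left(-67\right)\right) - -18430\right) - 3851 = \left(\left(-38 - 737\right) + 18430\right) - 3851 = \left(-775 + 18430\right) - 3851 = 17655 - 3851 = 13804$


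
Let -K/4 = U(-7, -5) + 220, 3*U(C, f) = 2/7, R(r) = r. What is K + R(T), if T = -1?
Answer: -18509/21 ≈ -881.38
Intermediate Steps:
U(C, f) = 2/21 (U(C, f) = (2/7)/3 = (2*(⅐))/3 = (⅓)*(2/7) = 2/21)
K = -18488/21 (K = -4*(2/21 + 220) = -4*4622/21 = -18488/21 ≈ -880.38)
K + R(T) = -18488/21 - 1 = -18509/21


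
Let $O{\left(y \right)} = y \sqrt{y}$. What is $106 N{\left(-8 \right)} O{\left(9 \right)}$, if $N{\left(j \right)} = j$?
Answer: $-22896$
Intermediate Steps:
$O{\left(y \right)} = y^{\frac{3}{2}}$
$106 N{\left(-8 \right)} O{\left(9 \right)} = 106 \left(-8\right) 9^{\frac{3}{2}} = \left(-848\right) 27 = -22896$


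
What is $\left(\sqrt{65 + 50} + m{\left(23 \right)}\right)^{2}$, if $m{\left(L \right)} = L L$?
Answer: $\left(529 + \sqrt{115}\right)^{2} \approx 2.913 \cdot 10^{5}$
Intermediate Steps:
$m{\left(L \right)} = L^{2}$
$\left(\sqrt{65 + 50} + m{\left(23 \right)}\right)^{2} = \left(\sqrt{65 + 50} + 23^{2}\right)^{2} = \left(\sqrt{115} + 529\right)^{2} = \left(529 + \sqrt{115}\right)^{2}$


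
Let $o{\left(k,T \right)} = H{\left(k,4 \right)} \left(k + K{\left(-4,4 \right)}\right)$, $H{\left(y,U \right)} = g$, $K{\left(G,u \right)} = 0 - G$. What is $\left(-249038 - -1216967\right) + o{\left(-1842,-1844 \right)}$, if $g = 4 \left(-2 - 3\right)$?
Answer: $1004689$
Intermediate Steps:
$K{\left(G,u \right)} = - G$
$g = -20$ ($g = 4 \left(-5\right) = -20$)
$H{\left(y,U \right)} = -20$
$o{\left(k,T \right)} = -80 - 20 k$ ($o{\left(k,T \right)} = - 20 \left(k - -4\right) = - 20 \left(k + 4\right) = - 20 \left(4 + k\right) = -80 - 20 k$)
$\left(-249038 - -1216967\right) + o{\left(-1842,-1844 \right)} = \left(-249038 - -1216967\right) - -36760 = \left(-249038 + 1216967\right) + \left(-80 + 36840\right) = 967929 + 36760 = 1004689$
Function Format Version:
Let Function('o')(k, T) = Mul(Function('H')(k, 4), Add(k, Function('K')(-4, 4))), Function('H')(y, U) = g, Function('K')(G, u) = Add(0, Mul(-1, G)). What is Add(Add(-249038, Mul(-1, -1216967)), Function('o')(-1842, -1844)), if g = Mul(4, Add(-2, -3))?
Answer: 1004689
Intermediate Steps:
Function('K')(G, u) = Mul(-1, G)
g = -20 (g = Mul(4, -5) = -20)
Function('H')(y, U) = -20
Function('o')(k, T) = Add(-80, Mul(-20, k)) (Function('o')(k, T) = Mul(-20, Add(k, Mul(-1, -4))) = Mul(-20, Add(k, 4)) = Mul(-20, Add(4, k)) = Add(-80, Mul(-20, k)))
Add(Add(-249038, Mul(-1, -1216967)), Function('o')(-1842, -1844)) = Add(Add(-249038, Mul(-1, -1216967)), Add(-80, Mul(-20, -1842))) = Add(Add(-249038, 1216967), Add(-80, 36840)) = Add(967929, 36760) = 1004689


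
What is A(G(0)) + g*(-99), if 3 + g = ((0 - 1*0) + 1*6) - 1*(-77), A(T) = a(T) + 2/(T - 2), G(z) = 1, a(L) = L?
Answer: -7921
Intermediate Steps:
A(T) = T + 2/(-2 + T) (A(T) = T + 2/(T - 2) = T + 2/(-2 + T))
g = 80 (g = -3 + (((0 - 1*0) + 1*6) - 1*(-77)) = -3 + (((0 + 0) + 6) + 77) = -3 + ((0 + 6) + 77) = -3 + (6 + 77) = -3 + 83 = 80)
A(G(0)) + g*(-99) = (2 + 1**2 - 2*1)/(-2 + 1) + 80*(-99) = (2 + 1 - 2)/(-1) - 7920 = -1*1 - 7920 = -1 - 7920 = -7921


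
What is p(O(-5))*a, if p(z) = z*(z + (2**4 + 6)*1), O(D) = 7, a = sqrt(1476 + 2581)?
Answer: 203*sqrt(4057) ≈ 12930.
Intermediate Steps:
a = sqrt(4057) ≈ 63.695
p(z) = z*(22 + z) (p(z) = z*(z + (16 + 6)*1) = z*(z + 22*1) = z*(z + 22) = z*(22 + z))
p(O(-5))*a = (7*(22 + 7))*sqrt(4057) = (7*29)*sqrt(4057) = 203*sqrt(4057)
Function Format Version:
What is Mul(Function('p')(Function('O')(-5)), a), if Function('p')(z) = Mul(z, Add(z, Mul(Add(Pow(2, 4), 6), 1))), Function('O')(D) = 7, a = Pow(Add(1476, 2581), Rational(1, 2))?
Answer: Mul(203, Pow(4057, Rational(1, 2))) ≈ 12930.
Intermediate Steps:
a = Pow(4057, Rational(1, 2)) ≈ 63.695
Function('p')(z) = Mul(z, Add(22, z)) (Function('p')(z) = Mul(z, Add(z, Mul(Add(16, 6), 1))) = Mul(z, Add(z, Mul(22, 1))) = Mul(z, Add(z, 22)) = Mul(z, Add(22, z)))
Mul(Function('p')(Function('O')(-5)), a) = Mul(Mul(7, Add(22, 7)), Pow(4057, Rational(1, 2))) = Mul(Mul(7, 29), Pow(4057, Rational(1, 2))) = Mul(203, Pow(4057, Rational(1, 2)))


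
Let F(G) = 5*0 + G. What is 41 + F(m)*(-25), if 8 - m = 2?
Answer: -109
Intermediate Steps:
m = 6 (m = 8 - 1*2 = 8 - 2 = 6)
F(G) = G (F(G) = 0 + G = G)
41 + F(m)*(-25) = 41 + 6*(-25) = 41 - 150 = -109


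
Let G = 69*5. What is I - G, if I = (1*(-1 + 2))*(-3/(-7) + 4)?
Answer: -2384/7 ≈ -340.57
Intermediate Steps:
G = 345
I = 31/7 (I = (1*1)*(-3*(-1/7) + 4) = 1*(3/7 + 4) = 1*(31/7) = 31/7 ≈ 4.4286)
I - G = 31/7 - 1*345 = 31/7 - 345 = -2384/7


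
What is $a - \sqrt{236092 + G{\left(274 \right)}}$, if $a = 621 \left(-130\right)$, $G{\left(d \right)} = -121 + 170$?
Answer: $-80730 - \sqrt{236141} \approx -81216.0$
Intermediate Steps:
$G{\left(d \right)} = 49$
$a = -80730$
$a - \sqrt{236092 + G{\left(274 \right)}} = -80730 - \sqrt{236092 + 49} = -80730 - \sqrt{236141}$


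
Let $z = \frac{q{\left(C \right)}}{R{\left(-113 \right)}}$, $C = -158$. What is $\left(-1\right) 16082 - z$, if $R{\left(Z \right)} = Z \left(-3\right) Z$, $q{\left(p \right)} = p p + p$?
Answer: $- \frac{616028368}{38307} \approx -16081.0$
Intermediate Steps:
$q{\left(p \right)} = p + p^{2}$ ($q{\left(p \right)} = p^{2} + p = p + p^{2}$)
$R{\left(Z \right)} = - 3 Z^{2}$ ($R{\left(Z \right)} = - 3 Z Z = - 3 Z^{2}$)
$z = - \frac{24806}{38307}$ ($z = \frac{\left(-158\right) \left(1 - 158\right)}{\left(-3\right) \left(-113\right)^{2}} = \frac{\left(-158\right) \left(-157\right)}{\left(-3\right) 12769} = \frac{24806}{-38307} = 24806 \left(- \frac{1}{38307}\right) = - \frac{24806}{38307} \approx -0.64756$)
$\left(-1\right) 16082 - z = \left(-1\right) 16082 - - \frac{24806}{38307} = -16082 + \frac{24806}{38307} = - \frac{616028368}{38307}$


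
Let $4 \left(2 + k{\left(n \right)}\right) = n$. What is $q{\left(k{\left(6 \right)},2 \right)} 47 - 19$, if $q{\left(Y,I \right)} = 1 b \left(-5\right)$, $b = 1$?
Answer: $-254$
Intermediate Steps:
$k{\left(n \right)} = -2 + \frac{n}{4}$
$q{\left(Y,I \right)} = -5$ ($q{\left(Y,I \right)} = 1 \cdot 1 \left(-5\right) = 1 \left(-5\right) = -5$)
$q{\left(k{\left(6 \right)},2 \right)} 47 - 19 = \left(-5\right) 47 - 19 = -235 - 19 = -254$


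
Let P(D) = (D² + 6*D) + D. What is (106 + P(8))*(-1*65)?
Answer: -14690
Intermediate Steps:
P(D) = D² + 7*D
(106 + P(8))*(-1*65) = (106 + 8*(7 + 8))*(-1*65) = (106 + 8*15)*(-65) = (106 + 120)*(-65) = 226*(-65) = -14690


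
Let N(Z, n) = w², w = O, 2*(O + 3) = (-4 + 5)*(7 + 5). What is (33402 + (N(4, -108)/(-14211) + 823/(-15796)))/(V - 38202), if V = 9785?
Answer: -833107494055/708773517628 ≈ -1.1754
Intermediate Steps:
O = 3 (O = -3 + ((-4 + 5)*(7 + 5))/2 = -3 + (1*12)/2 = -3 + (½)*12 = -3 + 6 = 3)
w = 3
N(Z, n) = 9 (N(Z, n) = 3² = 9)
(33402 + (N(4, -108)/(-14211) + 823/(-15796)))/(V - 38202) = (33402 + (9/(-14211) + 823/(-15796)))/(9785 - 38202) = (33402 + (9*(-1/14211) + 823*(-1/15796)))/(-28417) = (33402 + (-1/1579 - 823/15796))*(-1/28417) = (33402 - 1315313/24941884)*(-1/28417) = (833107494055/24941884)*(-1/28417) = -833107494055/708773517628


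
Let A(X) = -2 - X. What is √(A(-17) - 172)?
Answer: I*√157 ≈ 12.53*I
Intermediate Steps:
√(A(-17) - 172) = √((-2 - 1*(-17)) - 172) = √((-2 + 17) - 172) = √(15 - 172) = √(-157) = I*√157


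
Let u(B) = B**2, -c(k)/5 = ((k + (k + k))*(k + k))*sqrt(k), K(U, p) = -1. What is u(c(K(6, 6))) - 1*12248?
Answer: -13148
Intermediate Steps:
c(k) = -30*k**(5/2) (c(k) = -5*(k + (k + k))*(k + k)*sqrt(k) = -5*(k + 2*k)*(2*k)*sqrt(k) = -5*(3*k)*(2*k)*sqrt(k) = -5*6*k**2*sqrt(k) = -30*k**(5/2))
u(c(K(6, 6))) - 1*12248 = (-30*I)**2 - 1*12248 = (-30*I)**2 - 12248 = -900 - 12248 = -13148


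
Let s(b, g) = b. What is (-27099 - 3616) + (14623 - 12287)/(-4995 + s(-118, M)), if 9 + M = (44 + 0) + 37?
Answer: -157048131/5113 ≈ -30715.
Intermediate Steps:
M = 72 (M = -9 + ((44 + 0) + 37) = -9 + (44 + 37) = -9 + 81 = 72)
(-27099 - 3616) + (14623 - 12287)/(-4995 + s(-118, M)) = (-27099 - 3616) + (14623 - 12287)/(-4995 - 118) = -30715 + 2336/(-5113) = -30715 + 2336*(-1/5113) = -30715 - 2336/5113 = -157048131/5113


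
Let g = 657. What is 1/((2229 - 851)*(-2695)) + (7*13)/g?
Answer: 337946953/2439907470 ≈ 0.13851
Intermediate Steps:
1/((2229 - 851)*(-2695)) + (7*13)/g = 1/((2229 - 851)*(-2695)) + (7*13)/657 = -1/2695/1378 + 91*(1/657) = (1/1378)*(-1/2695) + 91/657 = -1/3713710 + 91/657 = 337946953/2439907470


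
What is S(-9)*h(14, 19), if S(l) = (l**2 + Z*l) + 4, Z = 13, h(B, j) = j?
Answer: -608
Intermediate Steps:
S(l) = 4 + l**2 + 13*l (S(l) = (l**2 + 13*l) + 4 = 4 + l**2 + 13*l)
S(-9)*h(14, 19) = (4 + (-9)**2 + 13*(-9))*19 = (4 + 81 - 117)*19 = -32*19 = -608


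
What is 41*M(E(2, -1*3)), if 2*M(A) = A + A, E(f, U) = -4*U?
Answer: 492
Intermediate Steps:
M(A) = A (M(A) = (A + A)/2 = (2*A)/2 = A)
41*M(E(2, -1*3)) = 41*(-(-4)*3) = 41*(-4*(-3)) = 41*12 = 492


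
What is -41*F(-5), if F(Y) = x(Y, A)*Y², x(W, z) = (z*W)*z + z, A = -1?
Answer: 6150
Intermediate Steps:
x(W, z) = z + W*z² (x(W, z) = (W*z)*z + z = W*z² + z = z + W*z²)
F(Y) = Y²*(-1 + Y) (F(Y) = (-(1 + Y*(-1)))*Y² = (-(1 - Y))*Y² = (-1 + Y)*Y² = Y²*(-1 + Y))
-41*F(-5) = -41*(-5)²*(-1 - 5) = -1025*(-6) = -41*(-150) = 6150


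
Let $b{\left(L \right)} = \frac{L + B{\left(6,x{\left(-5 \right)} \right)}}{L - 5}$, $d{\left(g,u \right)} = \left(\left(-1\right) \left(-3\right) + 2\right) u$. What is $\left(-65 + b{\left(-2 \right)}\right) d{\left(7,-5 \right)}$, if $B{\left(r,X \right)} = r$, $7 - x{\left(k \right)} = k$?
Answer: $\frac{11475}{7} \approx 1639.3$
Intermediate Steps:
$x{\left(k \right)} = 7 - k$
$d{\left(g,u \right)} = 5 u$ ($d{\left(g,u \right)} = \left(3 + 2\right) u = 5 u$)
$b{\left(L \right)} = \frac{6 + L}{-5 + L}$ ($b{\left(L \right)} = \frac{L + 6}{L - 5} = \frac{6 + L}{-5 + L}$)
$\left(-65 + b{\left(-2 \right)}\right) d{\left(7,-5 \right)} = \left(-65 + \frac{6 - 2}{-5 - 2}\right) 5 \left(-5\right) = \left(-65 + \frac{1}{-7} \cdot 4\right) \left(-25\right) = \left(-65 - \frac{4}{7}\right) \left(-25\right) = \left(- \frac{459}{7}\right) \left(-25\right) = \frac{11475}{7}$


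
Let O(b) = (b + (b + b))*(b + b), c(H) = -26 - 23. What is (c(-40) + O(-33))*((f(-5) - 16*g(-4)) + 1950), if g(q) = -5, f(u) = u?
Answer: 13132125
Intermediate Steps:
c(H) = -49
O(b) = 6*b² (O(b) = (b + 2*b)*(2*b) = (3*b)*(2*b) = 6*b²)
(c(-40) + O(-33))*((f(-5) - 16*g(-4)) + 1950) = (-49 + 6*(-33)²)*((-5 - 16*(-5)) + 1950) = (-49 + 6*1089)*((-5 + 80) + 1950) = (-49 + 6534)*(75 + 1950) = 6485*2025 = 13132125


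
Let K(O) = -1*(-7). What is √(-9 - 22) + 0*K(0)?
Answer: I*√31 ≈ 5.5678*I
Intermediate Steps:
K(O) = 7
√(-9 - 22) + 0*K(0) = √(-9 - 22) + 0*7 = √(-31) + 0 = I*√31 + 0 = I*√31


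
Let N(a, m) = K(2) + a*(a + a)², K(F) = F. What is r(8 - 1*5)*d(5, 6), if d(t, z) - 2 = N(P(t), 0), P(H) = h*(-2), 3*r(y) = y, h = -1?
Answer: 36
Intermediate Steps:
r(y) = y/3
P(H) = 2 (P(H) = -1*(-2) = 2)
N(a, m) = 2 + 4*a³ (N(a, m) = 2 + a*(a + a)² = 2 + a*(2*a)² = 2 + a*(4*a²) = 2 + 4*a³)
d(t, z) = 36 (d(t, z) = 2 + (2 + 4*2³) = 2 + (2 + 4*8) = 2 + (2 + 32) = 2 + 34 = 36)
r(8 - 1*5)*d(5, 6) = ((8 - 1*5)/3)*36 = ((8 - 5)/3)*36 = ((⅓)*3)*36 = 1*36 = 36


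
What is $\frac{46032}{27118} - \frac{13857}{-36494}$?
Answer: $\frac{146833281}{70688878} \approx 2.0772$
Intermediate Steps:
$\frac{46032}{27118} - \frac{13857}{-36494} = 46032 \cdot \frac{1}{27118} - - \frac{13857}{36494} = \frac{3288}{1937} + \frac{13857}{36494} = \frac{146833281}{70688878}$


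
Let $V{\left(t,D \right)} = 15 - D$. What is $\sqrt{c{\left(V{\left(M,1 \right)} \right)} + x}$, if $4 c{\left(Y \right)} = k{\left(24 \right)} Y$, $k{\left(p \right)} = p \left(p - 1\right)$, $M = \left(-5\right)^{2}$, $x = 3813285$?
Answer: $3 \sqrt{423913} \approx 1953.3$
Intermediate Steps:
$M = 25$
$k{\left(p \right)} = p \left(-1 + p\right)$
$c{\left(Y \right)} = 138 Y$ ($c{\left(Y \right)} = \frac{24 \left(-1 + 24\right) Y}{4} = \frac{24 \cdot 23 Y}{4} = \frac{552 Y}{4} = 138 Y$)
$\sqrt{c{\left(V{\left(M,1 \right)} \right)} + x} = \sqrt{138 \left(15 - 1\right) + 3813285} = \sqrt{138 \cdot 14 + 3813285} = \sqrt{1932 + 3813285} = \sqrt{3815217} = 3 \sqrt{423913}$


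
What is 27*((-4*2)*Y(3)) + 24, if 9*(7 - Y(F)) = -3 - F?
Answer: -1632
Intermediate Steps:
Y(F) = 22/3 + F/9 (Y(F) = 7 - (-3 - F)/9 = 7 + (⅓ + F/9) = 22/3 + F/9)
27*((-4*2)*Y(3)) + 24 = 27*((-4*2)*(22/3 + (⅑)*3)) + 24 = 27*(-8*(22/3 + ⅓)) + 24 = 27*(-8*23/3) + 24 = 27*(-184/3) + 24 = -1656 + 24 = -1632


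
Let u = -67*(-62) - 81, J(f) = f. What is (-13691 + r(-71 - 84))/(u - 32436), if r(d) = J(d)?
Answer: 13846/28363 ≈ 0.48817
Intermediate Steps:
u = 4073 (u = 4154 - 81 = 4073)
r(d) = d
(-13691 + r(-71 - 84))/(u - 32436) = (-13691 + (-71 - 84))/(4073 - 32436) = (-13691 - 155)/(-28363) = -13846*(-1/28363) = 13846/28363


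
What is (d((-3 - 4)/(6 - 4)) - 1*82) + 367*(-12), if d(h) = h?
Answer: -8979/2 ≈ -4489.5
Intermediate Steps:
(d((-3 - 4)/(6 - 4)) - 1*82) + 367*(-12) = ((-3 - 4)/(6 - 4) - 1*82) + 367*(-12) = (-7/2 - 82) - 4404 = -171/2 - 4404 = -8979/2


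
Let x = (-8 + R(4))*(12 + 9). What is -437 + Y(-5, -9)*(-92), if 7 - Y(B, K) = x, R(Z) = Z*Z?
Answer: 14375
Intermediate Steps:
R(Z) = Z²
x = 168 (x = (-8 + 4²)*(12 + 9) = (-8 + 16)*21 = 8*21 = 168)
Y(B, K) = -161 (Y(B, K) = 7 - 1*168 = 7 - 168 = -161)
-437 + Y(-5, -9)*(-92) = -437 - 161*(-92) = -437 + 14812 = 14375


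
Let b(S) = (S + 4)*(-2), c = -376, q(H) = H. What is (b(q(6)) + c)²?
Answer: 156816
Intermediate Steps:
b(S) = -8 - 2*S (b(S) = (4 + S)*(-2) = -8 - 2*S)
(b(q(6)) + c)² = ((-8 - 2*6) - 376)² = ((-8 - 12) - 376)² = (-20 - 376)² = (-396)² = 156816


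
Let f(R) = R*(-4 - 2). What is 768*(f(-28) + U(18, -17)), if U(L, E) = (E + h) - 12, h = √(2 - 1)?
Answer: 107520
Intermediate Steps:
h = 1 (h = √1 = 1)
U(L, E) = -11 + E (U(L, E) = (E + 1) - 12 = (1 + E) - 12 = -11 + E)
f(R) = -6*R (f(R) = R*(-6) = -6*R)
768*(f(-28) + U(18, -17)) = 768*(-6*(-28) + (-11 - 17)) = 768*(168 - 28) = 768*140 = 107520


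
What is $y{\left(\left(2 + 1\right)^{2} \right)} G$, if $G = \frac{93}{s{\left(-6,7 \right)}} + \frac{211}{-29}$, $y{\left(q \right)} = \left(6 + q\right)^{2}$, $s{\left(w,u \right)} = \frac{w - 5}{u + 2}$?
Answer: $- \frac{5983650}{319} \approx -18758.0$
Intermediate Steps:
$s{\left(w,u \right)} = \frac{-5 + w}{2 + u}$
$G = - \frac{26594}{319}$ ($G = \frac{93}{\frac{1}{2 + 7} \left(-5 - 6\right)} + \frac{211}{-29} = \frac{93}{\frac{1}{9} \left(-11\right)} + 211 \left(- \frac{1}{29}\right) = \frac{93}{\frac{1}{9} \left(-11\right)} - \frac{211}{29} = \frac{93}{- \frac{11}{9}} - \frac{211}{29} = 93 \left(- \frac{9}{11}\right) - \frac{211}{29} = - \frac{837}{11} - \frac{211}{29} = - \frac{26594}{319} \approx -83.367$)
$y{\left(\left(2 + 1\right)^{2} \right)} G = \left(6 + \left(2 + 1\right)^{2}\right)^{2} \left(- \frac{26594}{319}\right) = \left(6 + 3^{2}\right)^{2} \left(- \frac{26594}{319}\right) = \left(6 + 9\right)^{2} \left(- \frac{26594}{319}\right) = 15^{2} \left(- \frac{26594}{319}\right) = 225 \left(- \frac{26594}{319}\right) = - \frac{5983650}{319}$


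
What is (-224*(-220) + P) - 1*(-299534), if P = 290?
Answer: 349104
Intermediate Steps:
(-224*(-220) + P) - 1*(-299534) = (-224*(-220) + 290) - 1*(-299534) = (49280 + 290) + 299534 = 49570 + 299534 = 349104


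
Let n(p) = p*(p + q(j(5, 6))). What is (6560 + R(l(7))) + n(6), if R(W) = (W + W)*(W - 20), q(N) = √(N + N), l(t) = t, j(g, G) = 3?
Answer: 6414 + 6*√6 ≈ 6428.7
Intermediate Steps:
q(N) = √2*√N (q(N) = √(2*N) = √2*√N)
R(W) = 2*W*(-20 + W) (R(W) = (2*W)*(-20 + W) = 2*W*(-20 + W))
n(p) = p*(p + √6) (n(p) = p*(p + √2*√3) = p*(p + √6))
(6560 + R(l(7))) + n(6) = (6560 + 2*7*(-20 + 7)) + 6*(6 + √6) = (6560 + 2*7*(-13)) + (36 + 6*√6) = (6560 - 182) + (36 + 6*√6) = 6378 + (36 + 6*√6) = 6414 + 6*√6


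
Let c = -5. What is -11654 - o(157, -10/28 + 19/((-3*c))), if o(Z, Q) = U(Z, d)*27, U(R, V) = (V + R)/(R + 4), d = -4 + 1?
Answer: -268636/23 ≈ -11680.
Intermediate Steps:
d = -3
U(R, V) = (R + V)/(4 + R)
o(Z, Q) = 27*(-3 + Z)/(4 + Z) (o(Z, Q) = ((Z - 3)/(4 + Z))*27 = ((-3 + Z)/(4 + Z))*27 = 27*(-3 + Z)/(4 + Z))
-11654 - o(157, -10/28 + 19/((-3*c))) = -11654 - 27*(-3 + 157)/(4 + 157) = -11654 - 27*154/161 = -11654 - 1*594/23 = -11654 - 594/23 = -268636/23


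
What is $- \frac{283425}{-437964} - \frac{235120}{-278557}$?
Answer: $\frac{60641371135}{40665979316} \approx 1.4912$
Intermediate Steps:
$- \frac{283425}{-437964} - \frac{235120}{-278557} = \left(-283425\right) \left(- \frac{1}{437964}\right) - - \frac{235120}{278557} = \frac{94475}{145988} + \frac{235120}{278557} = \frac{60641371135}{40665979316}$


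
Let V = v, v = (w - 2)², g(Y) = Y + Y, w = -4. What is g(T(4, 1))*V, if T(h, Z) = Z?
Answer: 72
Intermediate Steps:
g(Y) = 2*Y
v = 36 (v = (-4 - 2)² = (-6)² = 36)
V = 36
g(T(4, 1))*V = (2*1)*36 = 2*36 = 72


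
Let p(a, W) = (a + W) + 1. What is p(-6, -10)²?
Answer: 225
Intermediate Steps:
p(a, W) = 1 + W + a (p(a, W) = (W + a) + 1 = 1 + W + a)
p(-6, -10)² = (1 - 10 - 6)² = (-15)² = 225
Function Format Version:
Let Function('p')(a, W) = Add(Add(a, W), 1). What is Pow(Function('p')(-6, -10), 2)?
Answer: 225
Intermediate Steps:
Function('p')(a, W) = Add(1, W, a) (Function('p')(a, W) = Add(Add(W, a), 1) = Add(1, W, a))
Pow(Function('p')(-6, -10), 2) = Pow(Add(1, -10, -6), 2) = Pow(-15, 2) = 225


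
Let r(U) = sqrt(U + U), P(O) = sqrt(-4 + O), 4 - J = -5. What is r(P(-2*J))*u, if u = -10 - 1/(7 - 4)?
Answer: -31*2**(3/4)*11**(1/4)*sqrt(I)/3 ≈ -22.379 - 22.379*I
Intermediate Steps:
J = 9 (J = 4 - 1*(-5) = 4 + 5 = 9)
u = -31/3 (u = -10 - 1/3 = -31/3 ≈ -10.333)
r(U) = sqrt(2)*sqrt(U) (r(U) = sqrt(2*U) = sqrt(2)*sqrt(U))
r(P(-2*J))*u = (sqrt(2)*sqrt(sqrt(-4 - 2*9)))*(-31/3) = (sqrt(2)*sqrt(sqrt(-4 - 18)))*(-31/3) = (sqrt(2)*sqrt(sqrt(-22)))*(-31/3) = (sqrt(2)*sqrt(I*sqrt(22)))*(-31/3) = (sqrt(2)*(22**(1/4)*sqrt(I)))*(-31/3) = (2**(3/4)*11**(1/4)*sqrt(I))*(-31/3) = -31*2**(3/4)*11**(1/4)*sqrt(I)/3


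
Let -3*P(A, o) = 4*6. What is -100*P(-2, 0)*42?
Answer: 33600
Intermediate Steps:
P(A, o) = -8 (P(A, o) = -4*6/3 = -⅓*24 = -8)
-100*P(-2, 0)*42 = -100*(-8)*42 = 800*42 = 33600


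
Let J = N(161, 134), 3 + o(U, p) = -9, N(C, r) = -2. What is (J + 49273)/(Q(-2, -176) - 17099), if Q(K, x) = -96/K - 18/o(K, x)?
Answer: -98542/34099 ≈ -2.8899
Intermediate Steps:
o(U, p) = -12 (o(U, p) = -3 - 9 = -12)
J = -2
Q(K, x) = 3/2 - 96/K (Q(K, x) = -96/K - 18/(-12) = -96/K - 18*(-1/12) = -96/K + 3/2 = 3/2 - 96/K)
(J + 49273)/(Q(-2, -176) - 17099) = (-2 + 49273)/((3/2 - 96/(-2)) - 17099) = 49271/((3/2 - 96*(-½)) - 17099) = 49271/((3/2 + 48) - 17099) = 49271/(99/2 - 17099) = 49271/(-34099/2) = 49271*(-2/34099) = -98542/34099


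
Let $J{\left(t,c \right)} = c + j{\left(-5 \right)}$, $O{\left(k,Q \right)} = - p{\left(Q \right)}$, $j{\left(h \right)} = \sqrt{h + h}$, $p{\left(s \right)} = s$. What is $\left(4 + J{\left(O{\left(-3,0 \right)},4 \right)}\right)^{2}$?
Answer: $\left(8 + i \sqrt{10}\right)^{2} \approx 54.0 + 50.596 i$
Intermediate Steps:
$j{\left(h \right)} = \sqrt{2} \sqrt{h}$ ($j{\left(h \right)} = \sqrt{2 h} = \sqrt{2} \sqrt{h}$)
$O{\left(k,Q \right)} = - Q$
$J{\left(t,c \right)} = c + i \sqrt{10}$ ($J{\left(t,c \right)} = c + \sqrt{2} \sqrt{-5} = c + \sqrt{2} i \sqrt{5} = c + i \sqrt{10}$)
$\left(4 + J{\left(O{\left(-3,0 \right)},4 \right)}\right)^{2} = \left(4 + \left(4 + i \sqrt{10}\right)\right)^{2} = \left(8 + i \sqrt{10}\right)^{2}$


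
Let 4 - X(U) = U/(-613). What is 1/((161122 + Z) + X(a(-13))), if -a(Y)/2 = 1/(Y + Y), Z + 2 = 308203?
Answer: 7969/3740066864 ≈ 2.1307e-6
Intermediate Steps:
Z = 308201 (Z = -2 + 308203 = 308201)
a(Y) = -1/Y (a(Y) = -2/(Y + Y) = -2*1/(2*Y) = -1/Y)
X(U) = 4 + U/613 (X(U) = 4 - U/(-613) = 4 - U*(-1)/613 = 4 - (-1)*U/613 = 4 + U/613)
1/((161122 + Z) + X(a(-13))) = 1/((161122 + 308201) + (4 + (-1/(-13))/613)) = 1/(469323 + (4 + (-1*(-1/13))/613)) = 1/(469323 + (4 + (1/613)*(1/13))) = 1/(469323 + (4 + 1/7969)) = 1/(469323 + 31877/7969) = 1/(3740066864/7969) = 7969/3740066864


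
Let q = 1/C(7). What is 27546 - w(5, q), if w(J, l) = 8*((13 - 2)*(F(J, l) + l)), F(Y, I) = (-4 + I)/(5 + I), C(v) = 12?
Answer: 5051984/183 ≈ 27606.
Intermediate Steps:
F(Y, I) = (-4 + I)/(5 + I)
q = 1/12 ≈ 0.083333
w(J, l) = 88*l + 88*(-4 + l)/(5 + l) (w(J, l) = 8*((13 - 2)*((-4 + l)/(5 + l) + l)) = 8*(11*(l + (-4 + l)/(5 + l))) = 8*(11*l + 11*(-4 + l)/(5 + l)) = 88*l + 88*(-4 + l)/(5 + l))
27546 - w(5, q) = 27546 - 88*(-4 + (1/12)² + 6*(1/12))/(5 + 1/12) = 27546 - 88*(-4 + 1/144 + ½)/61/12 = 27546 - 88*12*(-503)/(61*144) = 27546 - 1*(-11066/183) = 27546 + 11066/183 = 5051984/183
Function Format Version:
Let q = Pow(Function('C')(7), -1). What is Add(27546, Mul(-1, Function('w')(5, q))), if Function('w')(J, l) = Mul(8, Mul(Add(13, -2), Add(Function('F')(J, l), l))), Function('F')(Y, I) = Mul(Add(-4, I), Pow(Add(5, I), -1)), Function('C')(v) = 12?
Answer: Rational(5051984, 183) ≈ 27606.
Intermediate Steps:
Function('F')(Y, I) = Mul(Pow(Add(5, I), -1), Add(-4, I))
q = Rational(1, 12) (q = Pow(12, -1) = Rational(1, 12) ≈ 0.083333)
Function('w')(J, l) = Add(Mul(88, l), Mul(88, Pow(Add(5, l), -1), Add(-4, l))) (Function('w')(J, l) = Mul(8, Mul(Add(13, -2), Add(Mul(Pow(Add(5, l), -1), Add(-4, l)), l))) = Mul(8, Mul(11, Add(l, Mul(Pow(Add(5, l), -1), Add(-4, l))))) = Mul(8, Add(Mul(11, l), Mul(11, Pow(Add(5, l), -1), Add(-4, l)))) = Add(Mul(88, l), Mul(88, Pow(Add(5, l), -1), Add(-4, l))))
Add(27546, Mul(-1, Function('w')(5, q))) = Add(27546, Mul(-1, Mul(88, Pow(Add(5, Rational(1, 12)), -1), Add(-4, Pow(Rational(1, 12), 2), Mul(6, Rational(1, 12)))))) = Add(27546, Mul(-1, Mul(88, Pow(Rational(61, 12), -1), Add(-4, Rational(1, 144), Rational(1, 2))))) = Add(27546, Mul(-1, Mul(88, Rational(12, 61), Rational(-503, 144)))) = Add(27546, Mul(-1, Rational(-11066, 183))) = Add(27546, Rational(11066, 183)) = Rational(5051984, 183)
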